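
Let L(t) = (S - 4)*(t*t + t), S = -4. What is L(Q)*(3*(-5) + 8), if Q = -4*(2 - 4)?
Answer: 4032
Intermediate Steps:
Q = 8 (Q = -4*(-2) = 8)
L(t) = -8*t - 8*t**2 (L(t) = (-4 - 4)*(t*t + t) = -8*(t**2 + t) = -8*(t + t**2) = -8*t - 8*t**2)
L(Q)*(3*(-5) + 8) = (-8*8*(1 + 8))*(3*(-5) + 8) = (-8*8*9)*(-15 + 8) = -576*(-7) = 4032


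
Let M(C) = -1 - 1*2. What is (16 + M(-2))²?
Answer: 169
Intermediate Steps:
M(C) = -3 (M(C) = -1 - 2 = -3)
(16 + M(-2))² = (16 - 3)² = 13² = 169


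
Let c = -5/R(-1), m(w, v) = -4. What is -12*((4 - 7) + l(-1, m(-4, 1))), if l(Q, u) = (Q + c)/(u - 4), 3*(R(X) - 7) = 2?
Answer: 771/23 ≈ 33.522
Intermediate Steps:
R(X) = 23/3 (R(X) = 7 + (⅓)*2 = 7 + ⅔ = 23/3)
c = -15/23 (c = -5/23/3 = -5*3/23 = -15/23 ≈ -0.65217)
l(Q, u) = (-15/23 + Q)/(-4 + u) (l(Q, u) = (Q - 15/23)/(u - 4) = (-15/23 + Q)/(-4 + u))
-12*((4 - 7) + l(-1, m(-4, 1))) = -12*((4 - 7) + (-15/23 - 1)/(-4 - 4)) = -12*(-3 - 38/23/(-8)) = -12*(-3 - ⅛*(-38/23)) = -12*(-3 + 19/92) = -12*(-257/92) = 771/23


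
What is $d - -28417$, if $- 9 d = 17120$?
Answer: $\frac{238633}{9} \approx 26515.0$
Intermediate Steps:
$d = - \frac{17120}{9}$ ($d = \left(- \frac{1}{9}\right) 17120 = - \frac{17120}{9} \approx -1902.2$)
$d - -28417 = - \frac{17120}{9} - -28417 = - \frac{17120}{9} + 28417 = \frac{238633}{9}$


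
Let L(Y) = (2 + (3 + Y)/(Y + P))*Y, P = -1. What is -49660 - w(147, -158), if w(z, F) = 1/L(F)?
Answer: -3711290281/74734 ≈ -49660.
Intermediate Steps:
L(Y) = Y*(2 + (3 + Y)/(-1 + Y)) (L(Y) = (2 + (3 + Y)/(Y - 1))*Y = (2 + (3 + Y)/(-1 + Y))*Y = Y*(2 + (3 + Y)/(-1 + Y)))
w(z, F) = (-1 + F)/(F*(1 + 3*F)) (w(z, F) = 1/(F*(1 + 3*F)/(-1 + F)) = (-1 + F)/(F*(1 + 3*F)))
-49660 - w(147, -158) = -49660 - (-1 - 158)/((-158)*(1 + 3*(-158))) = -49660 - (-1)*(-159)/(158*(1 - 474)) = -49660 - (-1)*(-159)/(158*(-473)) = -49660 - (-1)*(-1)*(-159)/(158*473) = -49660 - 1*(-159/74734) = -49660 + 159/74734 = -3711290281/74734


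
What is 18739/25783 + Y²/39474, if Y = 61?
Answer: 835641829/1017758142 ≈ 0.82106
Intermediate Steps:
18739/25783 + Y²/39474 = 18739/25783 + 61²/39474 = 18739*(1/25783) + 3721*(1/39474) = 18739/25783 + 3721/39474 = 835641829/1017758142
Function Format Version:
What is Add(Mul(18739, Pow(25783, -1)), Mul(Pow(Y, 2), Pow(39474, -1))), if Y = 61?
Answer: Rational(835641829, 1017758142) ≈ 0.82106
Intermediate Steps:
Add(Mul(18739, Pow(25783, -1)), Mul(Pow(Y, 2), Pow(39474, -1))) = Add(Mul(18739, Pow(25783, -1)), Mul(Pow(61, 2), Pow(39474, -1))) = Add(Mul(18739, Rational(1, 25783)), Mul(3721, Rational(1, 39474))) = Add(Rational(18739, 25783), Rational(3721, 39474)) = Rational(835641829, 1017758142)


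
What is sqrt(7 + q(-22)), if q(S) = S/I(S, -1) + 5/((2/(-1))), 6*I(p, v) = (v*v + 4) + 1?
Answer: I*sqrt(70)/2 ≈ 4.1833*I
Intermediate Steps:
I(p, v) = 5/6 + v**2/6 (I(p, v) = ((v*v + 4) + 1)/6 = ((v**2 + 4) + 1)/6 = ((4 + v**2) + 1)/6 = (5 + v**2)/6 = 5/6 + v**2/6)
q(S) = -5/2 + S (q(S) = S/(5/6 + (1/6)*(-1)**2) + 5/((2/(-1))) = S/(5/6 + (1/6)*1) + 5/((2*(-1))) = S/(5/6 + 1/6) + 5/(-2) = S/1 + 5*(-1/2) = S*1 - 5/2 = S - 5/2 = -5/2 + S)
sqrt(7 + q(-22)) = sqrt(7 + (-5/2 - 22)) = sqrt(7 - 49/2) = sqrt(-35/2) = I*sqrt(70)/2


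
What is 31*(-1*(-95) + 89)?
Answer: 5704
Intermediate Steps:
31*(-1*(-95) + 89) = 31*(95 + 89) = 31*184 = 5704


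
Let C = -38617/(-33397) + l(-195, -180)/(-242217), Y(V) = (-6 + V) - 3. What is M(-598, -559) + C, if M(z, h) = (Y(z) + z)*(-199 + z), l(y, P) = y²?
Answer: 863207863939481/898813461 ≈ 9.6039e+5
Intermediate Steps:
Y(V) = -9 + V
M(z, h) = (-199 + z)*(-9 + 2*z) (M(z, h) = ((-9 + z) + z)*(-199 + z) = (-9 + 2*z)*(-199 + z) = (-199 + z)*(-9 + 2*z))
C = 898196996/898813461 (C = -38617/(-33397) + (-195)²/(-242217) = -38617*(-1/33397) + 38025*(-1/242217) = 38617/33397 - 4225/26913 = 898196996/898813461 ≈ 0.99931)
M(-598, -559) + C = (1791 - 407*(-598) + 2*(-598)²) + 898196996/898813461 = (1791 + 243386 + 2*357604) + 898196996/898813461 = (1791 + 243386 + 715208) + 898196996/898813461 = 960385 + 898196996/898813461 = 863207863939481/898813461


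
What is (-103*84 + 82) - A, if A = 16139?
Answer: -24709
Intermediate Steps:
(-103*84 + 82) - A = (-103*84 + 82) - 1*16139 = (-8652 + 82) - 16139 = -8570 - 16139 = -24709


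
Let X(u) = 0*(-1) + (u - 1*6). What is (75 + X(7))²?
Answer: 5776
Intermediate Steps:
X(u) = -6 + u (X(u) = 0 + (u - 6) = 0 + (-6 + u) = -6 + u)
(75 + X(7))² = (75 + (-6 + 7))² = (75 + 1)² = 76² = 5776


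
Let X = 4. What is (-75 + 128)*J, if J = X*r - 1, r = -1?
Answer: -265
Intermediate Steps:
J = -5 (J = 4*(-1) - 1 = -4 - 1 = -5)
(-75 + 128)*J = (-75 + 128)*(-5) = 53*(-5) = -265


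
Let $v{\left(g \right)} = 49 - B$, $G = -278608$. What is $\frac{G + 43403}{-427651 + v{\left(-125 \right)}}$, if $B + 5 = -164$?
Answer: $\frac{235205}{427433} \approx 0.55027$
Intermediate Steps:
$B = -169$ ($B = -5 - 164 = -169$)
$v{\left(g \right)} = 218$ ($v{\left(g \right)} = 49 - -169 = 49 + 169 = 218$)
$\frac{G + 43403}{-427651 + v{\left(-125 \right)}} = \frac{-278608 + 43403}{-427651 + 218} = - \frac{235205}{-427433} = \left(-235205\right) \left(- \frac{1}{427433}\right) = \frac{235205}{427433}$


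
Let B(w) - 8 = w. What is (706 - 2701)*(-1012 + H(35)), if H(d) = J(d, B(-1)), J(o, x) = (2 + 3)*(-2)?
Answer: 2038890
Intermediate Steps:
B(w) = 8 + w
J(o, x) = -10 (J(o, x) = 5*(-2) = -10)
H(d) = -10
(706 - 2701)*(-1012 + H(35)) = (706 - 2701)*(-1012 - 10) = -1995*(-1022) = 2038890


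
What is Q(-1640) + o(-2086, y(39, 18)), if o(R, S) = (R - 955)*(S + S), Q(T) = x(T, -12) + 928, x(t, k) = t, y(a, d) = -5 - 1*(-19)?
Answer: -85860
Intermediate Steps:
y(a, d) = 14 (y(a, d) = -5 + 19 = 14)
Q(T) = 928 + T (Q(T) = T + 928 = 928 + T)
o(R, S) = 2*S*(-955 + R) (o(R, S) = (-955 + R)*(2*S) = 2*S*(-955 + R))
Q(-1640) + o(-2086, y(39, 18)) = (928 - 1640) + 2*14*(-955 - 2086) = -712 + 2*14*(-3041) = -712 - 85148 = -85860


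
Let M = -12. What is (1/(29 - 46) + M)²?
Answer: 42025/289 ≈ 145.42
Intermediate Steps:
(1/(29 - 46) + M)² = (1/(29 - 46) - 12)² = (1/(-17) - 12)² = (-1/17 - 12)² = (-205/17)² = 42025/289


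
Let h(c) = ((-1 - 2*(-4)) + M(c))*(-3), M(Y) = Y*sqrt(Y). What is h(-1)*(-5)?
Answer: 105 - 15*I ≈ 105.0 - 15.0*I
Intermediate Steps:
M(Y) = Y**(3/2)
h(c) = -21 - 3*c**(3/2) (h(c) = ((-1 - 2*(-4)) + c**(3/2))*(-3) = ((-1 + 8) + c**(3/2))*(-3) = (7 + c**(3/2))*(-3) = -21 - 3*c**(3/2))
h(-1)*(-5) = (-21 - (-3)*I)*(-5) = (-21 + 3*I)*(-5) = 105 - 15*I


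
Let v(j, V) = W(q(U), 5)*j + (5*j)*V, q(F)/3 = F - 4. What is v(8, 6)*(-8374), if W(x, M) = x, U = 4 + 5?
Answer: -3014640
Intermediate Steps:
U = 9
q(F) = -12 + 3*F (q(F) = 3*(F - 4) = 3*(-4 + F) = -12 + 3*F)
v(j, V) = 15*j + 5*V*j (v(j, V) = (-12 + 3*9)*j + (5*j)*V = (-12 + 27)*j + 5*V*j = 15*j + 5*V*j)
v(8, 6)*(-8374) = (5*8*(3 + 6))*(-8374) = (5*8*9)*(-8374) = 360*(-8374) = -3014640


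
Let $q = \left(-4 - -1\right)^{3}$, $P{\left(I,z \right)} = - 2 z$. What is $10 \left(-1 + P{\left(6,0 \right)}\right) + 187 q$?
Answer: $-5059$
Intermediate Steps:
$q = -27$ ($q = \left(-4 + 1\right)^{3} = \left(-3\right)^{3} = -27$)
$10 \left(-1 + P{\left(6,0 \right)}\right) + 187 q = 10 \left(-1 - 0\right) + 187 \left(-27\right) = 10 \left(-1 + 0\right) - 5049 = 10 \left(-1\right) - 5049 = -10 - 5049 = -5059$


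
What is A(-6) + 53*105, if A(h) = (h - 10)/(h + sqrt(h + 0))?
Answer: 38971/7 + 8*I*sqrt(6)/21 ≈ 5567.3 + 0.93314*I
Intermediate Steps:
A(h) = (-10 + h)/(h + sqrt(h))
A(-6) + 53*105 = (-10 - 6)/(-6 + sqrt(-6)) + 53*105 = -16/(-6 + I*sqrt(6)) + 5565 = 5565 - 16/(-6 + I*sqrt(6))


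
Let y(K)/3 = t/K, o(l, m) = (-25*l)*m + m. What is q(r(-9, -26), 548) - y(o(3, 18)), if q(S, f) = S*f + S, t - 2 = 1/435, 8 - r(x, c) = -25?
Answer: 3499118251/193140 ≈ 18117.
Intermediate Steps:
r(x, c) = 33 (r(x, c) = 8 - 1*(-25) = 8 + 25 = 33)
o(l, m) = m - 25*l*m (o(l, m) = -25*l*m + m = m - 25*l*m)
t = 871/435 (t = 2 + 1/435 = 871/435 ≈ 2.0023)
q(S, f) = S + S*f
y(K) = 871/(145*K) (y(K) = 3*(871/(435*K)) = 871/(145*K))
q(r(-9, -26), 548) - y(o(3, 18)) = 33*(1 + 548) - 871/(145*(18*(1 - 25*3))) = 33*549 - 871/(145*(18*(1 - 75))) = 18117 - 871/(145*(18*(-74))) = 18117 - 871/(145*(-1332)) = 18117 - 871*(-1)/(145*1332) = 18117 - 1*(-871/193140) = 18117 + 871/193140 = 3499118251/193140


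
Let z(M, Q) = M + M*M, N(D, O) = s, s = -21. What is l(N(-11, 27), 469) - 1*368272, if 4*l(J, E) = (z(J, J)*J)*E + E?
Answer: -5609199/4 ≈ -1.4023e+6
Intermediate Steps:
N(D, O) = -21
z(M, Q) = M + M²
l(J, E) = E/4 + E*J²*(1 + J)/4 (l(J, E) = (((J*(1 + J))*J)*E + E)/4 = ((J²*(1 + J))*E + E)/4 = (E*J²*(1 + J) + E)/4 = (E + E*J²*(1 + J))/4 = E/4 + E*J²*(1 + J)/4)
l(N(-11, 27), 469) - 1*368272 = (¼)*469*(1 + (-21)²*(1 - 21)) - 1*368272 = (¼)*469*(1 + 441*(-20)) - 368272 = (¼)*469*(1 - 8820) - 368272 = (¼)*469*(-8819) - 368272 = -4136111/4 - 368272 = -5609199/4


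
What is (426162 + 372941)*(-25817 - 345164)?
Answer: -296452030043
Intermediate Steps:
(426162 + 372941)*(-25817 - 345164) = 799103*(-370981) = -296452030043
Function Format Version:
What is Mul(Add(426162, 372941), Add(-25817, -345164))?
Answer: -296452030043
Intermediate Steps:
Mul(Add(426162, 372941), Add(-25817, -345164)) = Mul(799103, -370981) = -296452030043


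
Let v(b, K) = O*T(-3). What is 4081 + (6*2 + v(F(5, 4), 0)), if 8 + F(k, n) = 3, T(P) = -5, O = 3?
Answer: 4078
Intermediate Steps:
F(k, n) = -5 (F(k, n) = -8 + 3 = -5)
v(b, K) = -15 (v(b, K) = 3*(-5) = -15)
4081 + (6*2 + v(F(5, 4), 0)) = 4081 + (6*2 - 15) = 4081 + (12 - 15) = 4081 - 3 = 4078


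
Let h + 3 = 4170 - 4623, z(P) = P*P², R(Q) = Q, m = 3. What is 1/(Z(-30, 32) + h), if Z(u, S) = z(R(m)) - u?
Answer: -1/399 ≈ -0.0025063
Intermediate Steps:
z(P) = P³
Z(u, S) = 27 - u (Z(u, S) = 3³ - u = 27 - u)
h = -456 (h = -3 + (4170 - 4623) = -3 - 453 = -456)
1/(Z(-30, 32) + h) = 1/((27 - 1*(-30)) - 456) = 1/((27 + 30) - 456) = 1/(57 - 456) = 1/(-399) = -1/399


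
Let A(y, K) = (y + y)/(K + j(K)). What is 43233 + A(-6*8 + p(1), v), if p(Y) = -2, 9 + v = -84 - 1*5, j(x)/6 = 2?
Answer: 1859069/43 ≈ 43234.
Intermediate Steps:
j(x) = 12 (j(x) = 6*2 = 12)
v = -98 (v = -9 + (-84 - 1*5) = -9 + (-84 - 5) = -9 - 89 = -98)
A(y, K) = 2*y/(12 + K) (A(y, K) = (y + y)/(K + 12) = (2*y)/(12 + K) = 2*y/(12 + K))
43233 + A(-6*8 + p(1), v) = 43233 + 2*(-6*8 - 2)/(12 - 98) = 43233 + 2*(-48 - 2)/(-86) = 43233 + 2*(-50)*(-1/86) = 43233 + 50/43 = 1859069/43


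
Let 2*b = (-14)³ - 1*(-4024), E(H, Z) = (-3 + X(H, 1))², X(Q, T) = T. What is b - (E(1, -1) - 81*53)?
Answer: 4929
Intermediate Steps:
E(H, Z) = 4 (E(H, Z) = (-3 + 1)² = (-2)² = 4)
b = 640 (b = ((-14)³ - 1*(-4024))/2 = (-2744 + 4024)/2 = (½)*1280 = 640)
b - (E(1, -1) - 81*53) = 640 - (4 - 81*53) = 640 - (4 - 4293) = 640 - 1*(-4289) = 640 + 4289 = 4929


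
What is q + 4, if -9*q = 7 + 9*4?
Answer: -7/9 ≈ -0.77778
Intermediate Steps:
q = -43/9 (q = -(7 + 9*4)/9 = -(7 + 36)/9 = -1/9*43 = -43/9 ≈ -4.7778)
q + 4 = -43/9 + 4 = -7/9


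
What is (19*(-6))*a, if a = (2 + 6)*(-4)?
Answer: 3648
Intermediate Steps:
a = -32 (a = 8*(-4) = -32)
(19*(-6))*a = (19*(-6))*(-32) = -114*(-32) = 3648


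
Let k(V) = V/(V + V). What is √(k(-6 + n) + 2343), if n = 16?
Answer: √9374/2 ≈ 48.410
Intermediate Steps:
k(V) = ½ (k(V) = V/((2*V)) = V*(1/(2*V)) = ½)
√(k(-6 + n) + 2343) = √(½ + 2343) = √(4687/2) = √9374/2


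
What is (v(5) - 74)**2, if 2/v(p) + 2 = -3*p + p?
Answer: 198025/36 ≈ 5500.7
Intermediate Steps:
v(p) = 2/(-2 - 2*p) (v(p) = 2/(-2 + (-3*p + p)) = 2/(-2 - 2*p))
(v(5) - 74)**2 = (-1/(1 + 5) - 74)**2 = (-1/6 - 74)**2 = (-445/6)**2 = 198025/36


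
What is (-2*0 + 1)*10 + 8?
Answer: 18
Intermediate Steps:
(-2*0 + 1)*10 + 8 = (0 + 1)*10 + 8 = 1*10 + 8 = 10 + 8 = 18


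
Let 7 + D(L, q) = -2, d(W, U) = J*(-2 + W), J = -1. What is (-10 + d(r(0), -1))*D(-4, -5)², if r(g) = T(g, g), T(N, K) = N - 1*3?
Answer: -405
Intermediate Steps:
T(N, K) = -3 + N (T(N, K) = N - 3 = -3 + N)
r(g) = -3 + g
d(W, U) = 2 - W (d(W, U) = -(-2 + W) = 2 - W)
D(L, q) = -9 (D(L, q) = -7 - 2 = -9)
(-10 + d(r(0), -1))*D(-4, -5)² = (-10 + (2 - (-3 + 0)))*(-9)² = (-10 + (2 - 1*(-3)))*81 = (-10 + (2 + 3))*81 = (-10 + 5)*81 = -5*81 = -405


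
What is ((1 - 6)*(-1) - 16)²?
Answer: 121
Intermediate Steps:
((1 - 6)*(-1) - 16)² = (-5*(-1) - 16)² = (5 - 16)² = (-11)² = 121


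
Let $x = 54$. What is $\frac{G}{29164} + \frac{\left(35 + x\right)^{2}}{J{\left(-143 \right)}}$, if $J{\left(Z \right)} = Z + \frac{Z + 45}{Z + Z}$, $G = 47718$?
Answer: $- \frac{8015175773}{148736400} \approx -53.888$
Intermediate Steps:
$J{\left(Z \right)} = Z + \frac{45 + Z}{2 Z}$
$\frac{G}{29164} + \frac{\left(35 + x\right)^{2}}{J{\left(-143 \right)}} = \frac{47718}{29164} + \frac{\left(35 + 54\right)^{2}}{\frac{1}{2} - 143 + \frac{45}{2 \left(-143\right)}} = 47718 \cdot \frac{1}{29164} + \frac{89^{2}}{\frac{1}{2} - 143 + \frac{45}{2} \left(- \frac{1}{143}\right)} = \frac{23859}{14582} + \frac{7921}{\frac{1}{2} - 143 - \frac{45}{286}} = \frac{23859}{14582} + \frac{7921}{- \frac{20400}{143}} = \frac{23859}{14582} + 7921 \left(- \frac{143}{20400}\right) = \frac{23859}{14582} - \frac{1132703}{20400} = - \frac{8015175773}{148736400}$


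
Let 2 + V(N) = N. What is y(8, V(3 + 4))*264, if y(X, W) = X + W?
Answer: 3432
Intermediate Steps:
V(N) = -2 + N
y(X, W) = W + X
y(8, V(3 + 4))*264 = ((-2 + (3 + 4)) + 8)*264 = ((-2 + 7) + 8)*264 = (5 + 8)*264 = 13*264 = 3432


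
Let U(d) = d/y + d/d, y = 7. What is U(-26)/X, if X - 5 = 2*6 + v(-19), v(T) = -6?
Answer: -19/77 ≈ -0.24675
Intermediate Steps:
U(d) = 1 + d/7 (U(d) = d/7 + d/d = d*(⅐) + 1 = d/7 + 1 = 1 + d/7)
X = 11 (X = 5 + (2*6 - 6) = 5 + (12 - 6) = 5 + 6 = 11)
U(-26)/X = (1 + (⅐)*(-26))/11 = (1 - 26/7)*(1/11) = -19/7*1/11 = -19/77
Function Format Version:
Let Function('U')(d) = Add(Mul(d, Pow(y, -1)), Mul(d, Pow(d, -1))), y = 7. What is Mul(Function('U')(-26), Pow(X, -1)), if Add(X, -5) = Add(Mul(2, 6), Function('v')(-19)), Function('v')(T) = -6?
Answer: Rational(-19, 77) ≈ -0.24675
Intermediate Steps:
Function('U')(d) = Add(1, Mul(Rational(1, 7), d)) (Function('U')(d) = Add(Mul(d, Pow(7, -1)), Mul(d, Pow(d, -1))) = Add(Mul(d, Rational(1, 7)), 1) = Add(Mul(Rational(1, 7), d), 1) = Add(1, Mul(Rational(1, 7), d)))
X = 11 (X = Add(5, Add(Mul(2, 6), -6)) = Add(5, Add(12, -6)) = Add(5, 6) = 11)
Mul(Function('U')(-26), Pow(X, -1)) = Mul(Add(1, Mul(Rational(1, 7), -26)), Pow(11, -1)) = Mul(Add(1, Rational(-26, 7)), Rational(1, 11)) = Mul(Rational(-19, 7), Rational(1, 11)) = Rational(-19, 77)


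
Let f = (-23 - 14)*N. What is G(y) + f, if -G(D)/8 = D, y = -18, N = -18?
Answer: 810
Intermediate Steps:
G(D) = -8*D
f = 666 (f = (-23 - 14)*(-18) = -37*(-18) = 666)
G(y) + f = -8*(-18) + 666 = 144 + 666 = 810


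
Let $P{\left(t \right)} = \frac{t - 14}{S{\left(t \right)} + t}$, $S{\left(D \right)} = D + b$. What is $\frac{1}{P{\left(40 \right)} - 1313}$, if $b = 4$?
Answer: $- \frac{42}{55133} \approx -0.00076179$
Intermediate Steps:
$S{\left(D \right)} = 4 + D$ ($S{\left(D \right)} = D + 4 = 4 + D$)
$P{\left(t \right)} = \frac{-14 + t}{4 + 2 t}$ ($P{\left(t \right)} = \frac{t - 14}{\left(4 + t\right) + t} = \frac{-14 + t}{4 + 2 t}$)
$\frac{1}{P{\left(40 \right)} - 1313} = \frac{1}{\frac{-14 + 40}{2 \left(2 + 40\right)} - 1313} = \frac{1}{\frac{1}{2} \cdot \frac{1}{42} \cdot 26 - 1313} = \frac{1}{\frac{13}{42} - 1313} = \frac{1}{- \frac{55133}{42}} = - \frac{42}{55133}$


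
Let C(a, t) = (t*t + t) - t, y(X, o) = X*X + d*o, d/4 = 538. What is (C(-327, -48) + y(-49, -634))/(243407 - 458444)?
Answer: 453221/71679 ≈ 6.3229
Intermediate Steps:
d = 2152 (d = 4*538 = 2152)
y(X, o) = X² + 2152*o (y(X, o) = X*X + 2152*o = X² + 2152*o)
C(a, t) = t² (C(a, t) = (t² + t) - t = (t + t²) - t = t²)
(C(-327, -48) + y(-49, -634))/(243407 - 458444) = ((-48)² + ((-49)² + 2152*(-634)))/(243407 - 458444) = (2304 + (2401 - 1364368))/(-215037) = (2304 - 1361967)*(-1/215037) = -1359663*(-1/215037) = 453221/71679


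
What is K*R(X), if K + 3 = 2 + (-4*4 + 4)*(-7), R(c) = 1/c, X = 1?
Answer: 83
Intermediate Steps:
K = 83 (K = -3 + (2 + (-4*4 + 4)*(-7)) = -3 + (2 + (-16 + 4)*(-7)) = -3 + (2 - 12*(-7)) = -3 + (2 + 84) = -3 + 86 = 83)
K*R(X) = 83/1 = 83*1 = 83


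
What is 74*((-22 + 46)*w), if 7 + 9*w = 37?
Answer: 5920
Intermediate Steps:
w = 10/3 (w = -7/9 + (1/9)*37 = -7/9 + 37/9 = 10/3 ≈ 3.3333)
74*((-22 + 46)*w) = 74*((-22 + 46)*(10/3)) = 74*(24*(10/3)) = 74*80 = 5920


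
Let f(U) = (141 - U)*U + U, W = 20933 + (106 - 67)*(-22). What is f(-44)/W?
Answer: -744/1825 ≈ -0.40767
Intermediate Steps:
W = 20075 (W = 20933 + 39*(-22) = 20933 - 858 = 20075)
f(U) = U + U*(141 - U) (f(U) = U*(141 - U) + U = U + U*(141 - U))
f(-44)/W = -44*(142 - 1*(-44))/20075 = -44*(142 + 44)*(1/20075) = -44*186*(1/20075) = -8184*1/20075 = -744/1825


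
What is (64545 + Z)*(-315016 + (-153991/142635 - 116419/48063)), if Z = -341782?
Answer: 5393896811223647126/61760955 ≈ 8.7335e+10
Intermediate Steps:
(64545 + Z)*(-315016 + (-153991/142635 - 116419/48063)) = (64545 - 341782)*(-315016 + (-153991/142635 - 116419/48063)) = -277237*(-315016 + (-153991*1/142635 - 116419*1/48063)) = -277237*(-315016 + (-153991/142635 - 116419/48063)) = -277237*(-315016 - 216276518/61760955) = -277237*(-19455905276798/61760955) = 5393896811223647126/61760955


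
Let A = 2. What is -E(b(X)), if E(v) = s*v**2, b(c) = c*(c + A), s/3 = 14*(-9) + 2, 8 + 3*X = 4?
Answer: 7936/27 ≈ 293.93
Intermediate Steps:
X = -4/3 (X = -8/3 + (1/3)*4 = -8/3 + 4/3 = -4/3 ≈ -1.3333)
s = -372 (s = 3*(14*(-9) + 2) = 3*(-126 + 2) = 3*(-124) = -372)
b(c) = c*(2 + c) (b(c) = c*(c + 2) = c*(2 + c))
E(v) = -372*v**2
-E(b(X)) = -(-372)*(-4*(2 - 4/3)/3)**2 = -(-372)*(-4/3*2/3)**2 = -(-372)*(-8/9)**2 = -(-372)*64/81 = -1*(-7936/27) = 7936/27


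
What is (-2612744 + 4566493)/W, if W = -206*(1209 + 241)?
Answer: -1953749/298700 ≈ -6.5408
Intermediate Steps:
W = -298700 (W = -206*1450 = -298700)
(-2612744 + 4566493)/W = (-2612744 + 4566493)/(-298700) = 1953749*(-1/298700) = -1953749/298700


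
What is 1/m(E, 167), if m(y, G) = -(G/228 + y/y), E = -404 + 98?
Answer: -228/395 ≈ -0.57722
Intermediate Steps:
E = -306
m(y, G) = -1 - G/228 (m(y, G) = -(G*(1/228) + 1) = -(G/228 + 1) = -(1 + G/228) = -1 - G/228)
1/m(E, 167) = 1/(-1 - 1/228*167) = 1/(-1 - 167/228) = 1/(-395/228) = -228/395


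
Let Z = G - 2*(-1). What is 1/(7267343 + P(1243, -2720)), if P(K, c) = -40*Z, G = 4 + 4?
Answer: 1/7266943 ≈ 1.3761e-7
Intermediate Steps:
G = 8
Z = 10 (Z = 8 - 2*(-1) = 8 + 2 = 10)
P(K, c) = -400 (P(K, c) = -40*10 = -400)
1/(7267343 + P(1243, -2720)) = 1/(7267343 - 400) = 1/7266943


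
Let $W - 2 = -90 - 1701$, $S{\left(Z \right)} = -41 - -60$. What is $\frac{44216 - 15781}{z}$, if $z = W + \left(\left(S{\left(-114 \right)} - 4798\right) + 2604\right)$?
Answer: $- \frac{28435}{3964} \approx -7.1733$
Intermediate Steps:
$S{\left(Z \right)} = 19$ ($S{\left(Z \right)} = -41 + 60 = 19$)
$W = -1789$ ($W = 2 - 1791 = -1789$)
$z = -3964$ ($z = -1789 + \left(\left(19 - 4798\right) + 2604\right) = -1789 + \left(-4779 + 2604\right) = -1789 - 2175 = -3964$)
$\frac{44216 - 15781}{z} = \frac{44216 - 15781}{-3964} = 28435 \left(- \frac{1}{3964}\right) = - \frac{28435}{3964}$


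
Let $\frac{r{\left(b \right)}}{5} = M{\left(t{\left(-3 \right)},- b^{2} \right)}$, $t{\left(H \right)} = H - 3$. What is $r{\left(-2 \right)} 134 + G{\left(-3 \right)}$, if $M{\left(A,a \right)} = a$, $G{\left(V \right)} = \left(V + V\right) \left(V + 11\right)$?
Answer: $-2728$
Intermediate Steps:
$t{\left(H \right)} = -3 + H$ ($t{\left(H \right)} = H - 3 = -3 + H$)
$G{\left(V \right)} = 2 V \left(11 + V\right)$
$r{\left(b \right)} = - 5 b^{2}$ ($r{\left(b \right)} = 5 \left(- b^{2}\right) = - 5 b^{2}$)
$r{\left(-2 \right)} 134 + G{\left(-3 \right)} = - 5 \left(-2\right)^{2} \cdot 134 + 2 \left(-3\right) \left(11 - 3\right) = \left(-5\right) 4 \cdot 134 + 2 \left(-3\right) 8 = \left(-20\right) 134 - 48 = -2680 - 48 = -2728$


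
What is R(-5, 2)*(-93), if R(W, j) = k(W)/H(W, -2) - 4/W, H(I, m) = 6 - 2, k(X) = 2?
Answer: -1209/10 ≈ -120.90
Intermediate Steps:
H(I, m) = 4
R(W, j) = 1/2 - 4/W (R(W, j) = 2/4 - 4/W = 2*(1/4) - 4/W = 1/2 - 4/W)
R(-5, 2)*(-93) = ((1/2)*(-8 - 5)/(-5))*(-93) = ((1/2)*(-1/5)*(-13))*(-93) = (13/10)*(-93) = -1209/10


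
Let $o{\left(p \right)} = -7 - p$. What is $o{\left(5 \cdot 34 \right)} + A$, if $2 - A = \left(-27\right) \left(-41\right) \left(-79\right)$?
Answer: $87278$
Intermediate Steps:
$A = 87455$ ($A = 2 - \left(-27\right) \left(-41\right) \left(-79\right) = 2 - 1107 \left(-79\right) = 2 - -87453 = 2 + 87453 = 87455$)
$o{\left(5 \cdot 34 \right)} + A = \left(-7 - 5 \cdot 34\right) + 87455 = \left(-7 - 170\right) + 87455 = -177 + 87455 = 87278$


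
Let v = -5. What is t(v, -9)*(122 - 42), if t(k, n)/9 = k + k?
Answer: -7200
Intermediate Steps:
t(k, n) = 18*k (t(k, n) = 9*(k + k) = 9*(2*k) = 18*k)
t(v, -9)*(122 - 42) = (18*(-5))*(122 - 42) = -90*80 = -7200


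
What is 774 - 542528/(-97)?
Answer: 617606/97 ≈ 6367.1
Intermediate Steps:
774 - 542528/(-97) = 774 - 542528*(-1)/97 = 774 - 692*(-784/97) = 774 + 542528/97 = 617606/97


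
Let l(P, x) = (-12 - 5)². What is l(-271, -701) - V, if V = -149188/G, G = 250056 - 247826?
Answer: 396829/1115 ≈ 355.90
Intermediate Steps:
G = 2230
l(P, x) = 289 (l(P, x) = (-17)² = 289)
V = -74594/1115 (V = -149188/2230 = -149188*1/2230 = -74594/1115 ≈ -66.900)
l(-271, -701) - V = 289 - 1*(-74594/1115) = 289 + 74594/1115 = 396829/1115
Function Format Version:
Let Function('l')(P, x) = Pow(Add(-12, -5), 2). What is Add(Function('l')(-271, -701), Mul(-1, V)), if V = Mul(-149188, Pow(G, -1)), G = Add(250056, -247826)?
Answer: Rational(396829, 1115) ≈ 355.90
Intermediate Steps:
G = 2230
Function('l')(P, x) = 289 (Function('l')(P, x) = Pow(-17, 2) = 289)
V = Rational(-74594, 1115) (V = Mul(-149188, Pow(2230, -1)) = Mul(-149188, Rational(1, 2230)) = Rational(-74594, 1115) ≈ -66.900)
Add(Function('l')(-271, -701), Mul(-1, V)) = Add(289, Mul(-1, Rational(-74594, 1115))) = Add(289, Rational(74594, 1115)) = Rational(396829, 1115)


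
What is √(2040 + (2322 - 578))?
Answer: 2*√946 ≈ 61.514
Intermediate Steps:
√(2040 + (2322 - 578)) = √(2040 + 1744) = √3784 = 2*√946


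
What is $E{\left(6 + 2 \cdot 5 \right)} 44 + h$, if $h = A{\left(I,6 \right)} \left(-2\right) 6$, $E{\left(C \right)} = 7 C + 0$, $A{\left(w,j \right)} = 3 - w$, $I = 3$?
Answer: $4928$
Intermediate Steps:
$E{\left(C \right)} = 7 C$
$h = 0$ ($h = \left(3 - 3\right) \left(-2\right) 6 = 0 \left(-2\right) 6 = 0 \cdot 6 = 0$)
$E{\left(6 + 2 \cdot 5 \right)} 44 + h = 7 \left(6 + 2 \cdot 5\right) 44 + 0 = 7 \left(6 + 10\right) 44 + 0 = 7 \cdot 16 \cdot 44 + 0 = 112 \cdot 44 + 0 = 4928 + 0 = 4928$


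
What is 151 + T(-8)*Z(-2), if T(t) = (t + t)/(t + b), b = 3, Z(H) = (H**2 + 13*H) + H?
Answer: 371/5 ≈ 74.200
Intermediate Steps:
Z(H) = H**2 + 14*H
T(t) = 2*t/(3 + t) (T(t) = (t + t)/(t + 3) = (2*t)/(3 + t) = 2*t/(3 + t))
151 + T(-8)*Z(-2) = 151 + (2*(-8)/(3 - 8))*(-2*(14 - 2)) = 151 + (2*(-8)/(-5))*(-2*12) = 151 + (2*(-8)*(-1/5))*(-24) = 151 + (16/5)*(-24) = 151 - 384/5 = 371/5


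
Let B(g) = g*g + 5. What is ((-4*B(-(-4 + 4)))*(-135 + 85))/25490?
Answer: 100/2549 ≈ 0.039231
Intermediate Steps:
B(g) = 5 + g² (B(g) = g² + 5 = 5 + g²)
((-4*B(-(-4 + 4)))*(-135 + 85))/25490 = ((-4*(5 + (-(-4 + 4))²))*(-135 + 85))/25490 = (-4*(5 + (-1*0)²)*(-50))*(1/25490) = (-4*(5 + 0²)*(-50))*(1/25490) = (-4*(5 + 0)*(-50))*(1/25490) = (-4*5*(-50))*(1/25490) = -20*(-50)*(1/25490) = 1000*(1/25490) = 100/2549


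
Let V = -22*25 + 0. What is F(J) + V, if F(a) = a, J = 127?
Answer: -423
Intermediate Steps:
V = -550 (V = -550 + 0 = -550)
F(J) + V = 127 - 550 = -423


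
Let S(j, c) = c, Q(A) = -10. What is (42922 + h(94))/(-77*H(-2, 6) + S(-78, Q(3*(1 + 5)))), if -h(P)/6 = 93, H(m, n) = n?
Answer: -10591/118 ≈ -89.754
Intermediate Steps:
h(P) = -558 (h(P) = -6*93 = -558)
(42922 + h(94))/(-77*H(-2, 6) + S(-78, Q(3*(1 + 5)))) = (42922 - 558)/(-77*6 - 10) = 42364/(-462 - 10) = 42364/(-472) = 42364*(-1/472) = -10591/118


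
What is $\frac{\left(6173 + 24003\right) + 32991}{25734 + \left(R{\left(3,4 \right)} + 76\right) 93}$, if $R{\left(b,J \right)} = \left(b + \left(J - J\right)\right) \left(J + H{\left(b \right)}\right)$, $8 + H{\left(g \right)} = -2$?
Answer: $\frac{63167}{31128} \approx 2.0293$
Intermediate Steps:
$H{\left(g \right)} = -10$ ($H{\left(g \right)} = -8 - 2 = -10$)
$R{\left(b,J \right)} = b \left(-10 + J\right)$ ($R{\left(b,J \right)} = \left(b + \left(J - J\right)\right) \left(J - 10\right) = \left(b + 0\right) \left(-10 + J\right) = b \left(-10 + J\right)$)
$\frac{\left(6173 + 24003\right) + 32991}{25734 + \left(R{\left(3,4 \right)} + 76\right) 93} = \frac{\left(6173 + 24003\right) + 32991}{25734 + \left(3 \left(-10 + 4\right) + 76\right) 93} = \frac{30176 + 32991}{25734 + \left(3 \left(-6\right) + 76\right) 93} = \frac{63167}{25734 + \left(-18 + 76\right) 93} = \frac{63167}{25734 + 58 \cdot 93} = \frac{63167}{25734 + 5394} = \frac{63167}{31128}$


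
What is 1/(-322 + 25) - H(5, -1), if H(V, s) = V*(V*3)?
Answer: -22276/297 ≈ -75.003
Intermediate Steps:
H(V, s) = 3*V² (H(V, s) = V*(3*V) = 3*V²)
1/(-322 + 25) - H(5, -1) = 1/(-322 + 25) - 3*5² = 1/(-297) - 3*25 = -1/297 - 1*75 = -1/297 - 75 = -22276/297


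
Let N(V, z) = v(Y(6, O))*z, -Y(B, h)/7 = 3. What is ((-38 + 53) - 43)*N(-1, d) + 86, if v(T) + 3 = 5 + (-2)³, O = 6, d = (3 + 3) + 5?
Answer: 1934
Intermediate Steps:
d = 11 (d = 6 + 5 = 11)
Y(B, h) = -21 (Y(B, h) = -7*3 = -21)
v(T) = -6 (v(T) = -3 + (5 + (-2)³) = -3 + (5 - 8) = -3 - 3 = -6)
N(V, z) = -6*z
((-38 + 53) - 43)*N(-1, d) + 86 = ((-38 + 53) - 43)*(-6*11) + 86 = (15 - 43)*(-66) + 86 = -28*(-66) + 86 = 1848 + 86 = 1934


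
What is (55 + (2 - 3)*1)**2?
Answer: 2916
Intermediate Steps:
(55 + (2 - 3)*1)**2 = (55 - 1*1)**2 = (55 - 1)**2 = 54**2 = 2916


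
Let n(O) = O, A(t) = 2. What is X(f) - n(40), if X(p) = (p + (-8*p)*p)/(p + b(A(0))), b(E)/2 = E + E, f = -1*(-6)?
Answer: -421/7 ≈ -60.143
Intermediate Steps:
f = 6
b(E) = 4*E (b(E) = 2*(E + E) = 2*(2*E) = 4*E)
X(p) = (p - 8*p**2)/(8 + p) (X(p) = (p + (-8*p)*p)/(p + 4*2) = (p - 8*p**2)/(p + 8) = (p - 8*p**2)/(8 + p))
X(f) - n(40) = 6*(1 - 8*6)/(8 + 6) - 1*40 = 6*(1 - 48)/14 - 40 = 6*(1/14)*(-47) - 40 = -141/7 - 40 = -421/7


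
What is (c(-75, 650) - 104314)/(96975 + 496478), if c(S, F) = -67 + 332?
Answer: -104049/593453 ≈ -0.17533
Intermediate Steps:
c(S, F) = 265
(c(-75, 650) - 104314)/(96975 + 496478) = (265 - 104314)/(96975 + 496478) = -104049/593453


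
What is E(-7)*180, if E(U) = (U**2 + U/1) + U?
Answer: 6300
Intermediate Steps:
E(U) = U**2 + 2*U (E(U) = (U**2 + 1*U) + U = (U**2 + U) + U = (U + U**2) + U = U**2 + 2*U)
E(-7)*180 = -7*(2 - 7)*180 = -7*(-5)*180 = 35*180 = 6300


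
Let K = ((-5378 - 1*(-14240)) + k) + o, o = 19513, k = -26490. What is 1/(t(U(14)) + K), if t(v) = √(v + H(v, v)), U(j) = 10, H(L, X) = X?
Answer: 377/710641 - 2*√5/3553205 ≈ 0.00052925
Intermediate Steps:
t(v) = √2*√v (t(v) = √(v + v) = √(2*v) = √2*√v)
K = 1885 (K = ((-5378 - 1*(-14240)) - 26490) + 19513 = ((-5378 + 14240) - 26490) + 19513 = (8862 - 26490) + 19513 = -17628 + 19513 = 1885)
1/(t(U(14)) + K) = 1/(√2*√10 + 1885) = 1/(2*√5 + 1885) = 1/(1885 + 2*√5)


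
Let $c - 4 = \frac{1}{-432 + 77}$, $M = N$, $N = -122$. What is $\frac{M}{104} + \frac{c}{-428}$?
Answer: $- \frac{583883}{493805} \approx -1.1824$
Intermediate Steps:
$M = -122$
$c = \frac{1419}{355}$ ($c = 4 + \frac{1}{-432 + 77} = 4 + \frac{1}{-355} = 4 - \frac{1}{355} = \frac{1419}{355} \approx 3.9972$)
$\frac{M}{104} + \frac{c}{-428} = - \frac{122}{104} + \frac{1419}{355 \left(-428\right)} = \left(-122\right) \frac{1}{104} + \frac{1419}{355} \left(- \frac{1}{428}\right) = - \frac{61}{52} - \frac{1419}{151940} = - \frac{583883}{493805}$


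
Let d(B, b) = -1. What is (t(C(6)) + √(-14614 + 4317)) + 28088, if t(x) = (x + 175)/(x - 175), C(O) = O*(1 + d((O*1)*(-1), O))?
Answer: 28087 + I*√10297 ≈ 28087.0 + 101.47*I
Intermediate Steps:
C(O) = 0 (C(O) = O*(1 - 1) = O*0 = 0)
t(x) = (175 + x)/(-175 + x)
(t(C(6)) + √(-14614 + 4317)) + 28088 = ((175 + 0)/(-175 + 0) + √(-14614 + 4317)) + 28088 = (175/(-175) + √(-10297)) + 28088 = (-1/175*175 + I*√10297) + 28088 = (-1 + I*√10297) + 28088 = 28087 + I*√10297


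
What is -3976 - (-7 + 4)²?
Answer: -3985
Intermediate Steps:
-3976 - (-7 + 4)² = -3976 - 1*(-3)² = -3976 - 1*9 = -3976 - 9 = -3985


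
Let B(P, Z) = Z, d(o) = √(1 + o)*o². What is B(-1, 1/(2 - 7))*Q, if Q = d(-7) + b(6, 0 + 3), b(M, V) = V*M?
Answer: -18/5 - 49*I*√6/5 ≈ -3.6 - 24.005*I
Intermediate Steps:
d(o) = o²*√(1 + o)
b(M, V) = M*V
Q = 18 + 49*I*√6 (Q = (-7)²*√(1 - 7) + 6*(0 + 3) = 49*√(-6) + 6*3 = 49*(I*√6) + 18 = 49*I*√6 + 18 = 18 + 49*I*√6 ≈ 18.0 + 120.03*I)
B(-1, 1/(2 - 7))*Q = (18 + 49*I*√6)/(2 - 7) = (18 + 49*I*√6)/(-5) = -(18 + 49*I*√6)/5 = -18/5 - 49*I*√6/5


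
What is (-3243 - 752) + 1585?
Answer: -2410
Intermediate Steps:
(-3243 - 752) + 1585 = -3995 + 1585 = -2410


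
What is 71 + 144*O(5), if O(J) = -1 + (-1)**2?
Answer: 71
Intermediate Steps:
O(J) = 0 (O(J) = -1 + 1 = 0)
71 + 144*O(5) = 71 + 144*0 = 71 + 0 = 71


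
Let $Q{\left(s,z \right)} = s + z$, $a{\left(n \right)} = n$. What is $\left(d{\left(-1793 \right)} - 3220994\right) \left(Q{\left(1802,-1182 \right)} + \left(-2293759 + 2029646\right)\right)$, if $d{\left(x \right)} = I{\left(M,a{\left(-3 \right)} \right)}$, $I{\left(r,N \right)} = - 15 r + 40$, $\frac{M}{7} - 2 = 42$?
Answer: $849916169982$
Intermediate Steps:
$M = 308$ ($M = 14 + 7 \cdot 42 = 14 + 294 = 308$)
$I{\left(r,N \right)} = 40 - 15 r$
$d{\left(x \right)} = -4580$ ($d{\left(x \right)} = 40 - 4620 = -4580$)
$\left(d{\left(-1793 \right)} - 3220994\right) \left(Q{\left(1802,-1182 \right)} + \left(-2293759 + 2029646\right)\right) = \left(-4580 - 3220994\right) \left(\left(1802 - 1182\right) + \left(-2293759 + 2029646\right)\right) = - 3225574 \left(620 - 264113\right) = \left(-3225574\right) \left(-263493\right) = 849916169982$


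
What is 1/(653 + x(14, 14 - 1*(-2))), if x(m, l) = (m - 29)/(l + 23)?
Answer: 13/8484 ≈ 0.0015323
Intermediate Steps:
x(m, l) = (-29 + m)/(23 + l)
1/(653 + x(14, 14 - 1*(-2))) = 1/(653 + (-29 + 14)/(23 + (14 - 1*(-2)))) = 1/(653 - 15/(23 + (14 + 2))) = 1/(653 - 15/(23 + 16)) = 1/(653 - 15/39) = 1/(653 + (1/39)*(-15)) = 1/(653 - 5/13) = 1/(8484/13) = 13/8484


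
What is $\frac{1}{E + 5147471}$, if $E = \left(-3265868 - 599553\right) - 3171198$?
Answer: $- \frac{1}{1889148} \approx -5.2934 \cdot 10^{-7}$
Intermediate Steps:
$E = -7036619$ ($E = -3865421 - 3171198 = -7036619$)
$\frac{1}{E + 5147471} = \frac{1}{-7036619 + 5147471} = \frac{1}{-1889148} = - \frac{1}{1889148}$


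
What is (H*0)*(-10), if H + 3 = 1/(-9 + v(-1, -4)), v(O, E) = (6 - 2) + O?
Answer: 0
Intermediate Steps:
v(O, E) = 4 + O
H = -19/6 (H = -3 + 1/(-9 + (4 - 1)) = -3 + 1/(-9 + 3) = -3 + 1/(-6) = -3 - ⅙ = -19/6 ≈ -3.1667)
(H*0)*(-10) = -19/6*0*(-10) = 0*(-10) = 0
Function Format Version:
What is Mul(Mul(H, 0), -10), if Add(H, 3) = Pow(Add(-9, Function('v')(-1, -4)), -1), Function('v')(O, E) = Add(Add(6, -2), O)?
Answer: 0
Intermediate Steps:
Function('v')(O, E) = Add(4, O)
H = Rational(-19, 6) (H = Add(-3, Pow(Add(-9, Add(4, -1)), -1)) = Add(-3, Pow(Add(-9, 3), -1)) = Add(-3, Pow(-6, -1)) = Add(-3, Rational(-1, 6)) = Rational(-19, 6) ≈ -3.1667)
Mul(Mul(H, 0), -10) = Mul(Mul(Rational(-19, 6), 0), -10) = Mul(0, -10) = 0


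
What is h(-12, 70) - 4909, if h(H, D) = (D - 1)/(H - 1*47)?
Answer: -289700/59 ≈ -4910.2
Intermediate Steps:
h(H, D) = (-1 + D)/(-47 + H) (h(H, D) = (-1 + D)/(H - 47) = (-1 + D)/(-47 + H))
h(-12, 70) - 4909 = (-1 + 70)/(-47 - 12) - 4909 = 69/(-59) - 4909 = -1/59*69 - 4909 = -69/59 - 4909 = -289700/59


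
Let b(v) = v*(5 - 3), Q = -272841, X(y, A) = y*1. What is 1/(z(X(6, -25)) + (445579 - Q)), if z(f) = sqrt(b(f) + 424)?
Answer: 179605/129031823991 - sqrt(109)/258063647982 ≈ 1.3919e-6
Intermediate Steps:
X(y, A) = y
b(v) = 2*v (b(v) = v*2 = 2*v)
z(f) = sqrt(424 + 2*f) (z(f) = sqrt(2*f + 424) = sqrt(424 + 2*f))
1/(z(X(6, -25)) + (445579 - Q)) = 1/(sqrt(424 + 2*6) + (445579 - 1*(-272841))) = 1/(sqrt(424 + 12) + (445579 + 272841)) = 1/(sqrt(436) + 718420) = 1/(2*sqrt(109) + 718420) = 1/(718420 + 2*sqrt(109))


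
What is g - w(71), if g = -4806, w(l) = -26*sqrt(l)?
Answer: -4806 + 26*sqrt(71) ≈ -4586.9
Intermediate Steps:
g - w(71) = -4806 - (-26)*sqrt(71) = -4806 + 26*sqrt(71)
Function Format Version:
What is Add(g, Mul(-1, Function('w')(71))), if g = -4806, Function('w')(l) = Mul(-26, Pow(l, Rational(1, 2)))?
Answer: Add(-4806, Mul(26, Pow(71, Rational(1, 2)))) ≈ -4586.9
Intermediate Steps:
Add(g, Mul(-1, Function('w')(71))) = Add(-4806, Mul(-1, Mul(-26, Pow(71, Rational(1, 2))))) = Add(-4806, Mul(26, Pow(71, Rational(1, 2))))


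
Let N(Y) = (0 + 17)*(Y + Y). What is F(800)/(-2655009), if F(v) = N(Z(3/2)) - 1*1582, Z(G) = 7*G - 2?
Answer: 431/885003 ≈ 0.00048700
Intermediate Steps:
Z(G) = -2 + 7*G
N(Y) = 34*Y (N(Y) = 17*(2*Y) = 34*Y)
F(v) = -1293 (F(v) = 34*(-2 + 7*(3/2)) - 1*1582 = 34*(-2 + 7*(3*(½))) - 1582 = 34*(-2 + 7*(3/2)) - 1582 = 34*(-2 + 21/2) - 1582 = 34*(17/2) - 1582 = 289 - 1582 = -1293)
F(800)/(-2655009) = -1293/(-2655009) = -1293*(-1/2655009) = 431/885003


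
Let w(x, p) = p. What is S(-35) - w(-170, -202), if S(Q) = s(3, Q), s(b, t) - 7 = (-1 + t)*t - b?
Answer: 1466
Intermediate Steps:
s(b, t) = 7 - b + t*(-1 + t) (s(b, t) = 7 + ((-1 + t)*t - b) = 7 + (t*(-1 + t) - b) = 7 + (-b + t*(-1 + t)) = 7 - b + t*(-1 + t))
S(Q) = 4 + Q**2 - Q (S(Q) = 7 + Q**2 - 1*3 - Q = 7 + Q**2 - 3 - Q = 4 + Q**2 - Q)
S(-35) - w(-170, -202) = (4 + (-35)**2 - 1*(-35)) - 1*(-202) = (4 + 1225 + 35) + 202 = 1264 + 202 = 1466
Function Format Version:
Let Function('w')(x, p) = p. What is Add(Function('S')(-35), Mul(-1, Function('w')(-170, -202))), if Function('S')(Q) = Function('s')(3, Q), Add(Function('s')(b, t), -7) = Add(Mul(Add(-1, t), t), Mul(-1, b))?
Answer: 1466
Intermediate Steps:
Function('s')(b, t) = Add(7, Mul(-1, b), Mul(t, Add(-1, t))) (Function('s')(b, t) = Add(7, Add(Mul(Add(-1, t), t), Mul(-1, b))) = Add(7, Add(Mul(t, Add(-1, t)), Mul(-1, b))) = Add(7, Add(Mul(-1, b), Mul(t, Add(-1, t)))) = Add(7, Mul(-1, b), Mul(t, Add(-1, t))))
Function('S')(Q) = Add(4, Pow(Q, 2), Mul(-1, Q)) (Function('S')(Q) = Add(7, Pow(Q, 2), Mul(-1, 3), Mul(-1, Q)) = Add(7, Pow(Q, 2), -3, Mul(-1, Q)) = Add(4, Pow(Q, 2), Mul(-1, Q)))
Add(Function('S')(-35), Mul(-1, Function('w')(-170, -202))) = Add(Add(4, Pow(-35, 2), Mul(-1, -35)), Mul(-1, -202)) = Add(Add(4, 1225, 35), 202) = Add(1264, 202) = 1466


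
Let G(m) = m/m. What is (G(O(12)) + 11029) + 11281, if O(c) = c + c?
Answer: 22311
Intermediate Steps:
O(c) = 2*c
G(m) = 1
(G(O(12)) + 11029) + 11281 = (1 + 11029) + 11281 = 11030 + 11281 = 22311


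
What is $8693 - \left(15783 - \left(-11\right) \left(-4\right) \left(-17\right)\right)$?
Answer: $-7838$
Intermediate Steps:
$8693 - \left(15783 - \left(-11\right) \left(-4\right) \left(-17\right)\right) = 8693 - \left(15783 - 44 \left(-17\right)\right) = 8693 - \left(15783 - -748\right) = 8693 - \left(15783 + 748\right) = 8693 - 16531 = -7838$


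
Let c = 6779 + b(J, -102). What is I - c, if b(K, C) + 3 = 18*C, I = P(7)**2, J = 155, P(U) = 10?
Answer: -4840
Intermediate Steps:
I = 100 (I = 10**2 = 100)
b(K, C) = -3 + 18*C
c = 4940 (c = 6779 + (-3 + 18*(-102)) = 6779 + (-3 - 1836) = 6779 - 1839 = 4940)
I - c = 100 - 1*4940 = 100 - 4940 = -4840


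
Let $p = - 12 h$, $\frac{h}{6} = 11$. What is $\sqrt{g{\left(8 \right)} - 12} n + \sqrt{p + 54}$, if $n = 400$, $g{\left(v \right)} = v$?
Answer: $i \left(800 + 3 \sqrt{82}\right) \approx 827.17 i$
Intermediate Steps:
$h = 66$ ($h = 6 \cdot 11 = 66$)
$p = -792$ ($p = \left(-12\right) 66 = -792$)
$\sqrt{g{\left(8 \right)} - 12} n + \sqrt{p + 54} = \sqrt{8 - 12} \cdot 400 + \sqrt{-792 + 54} = \sqrt{-4} \cdot 400 + \sqrt{-738} = 2 i 400 + 3 i \sqrt{82} = 800 i + 3 i \sqrt{82}$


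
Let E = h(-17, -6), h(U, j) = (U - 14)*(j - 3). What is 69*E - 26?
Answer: 19225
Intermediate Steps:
h(U, j) = (-14 + U)*(-3 + j)
E = 279 (E = 42 - 14*(-6) - 3*(-17) - 17*(-6) = 42 + 84 + 51 + 102 = 279)
69*E - 26 = 69*279 - 26 = 19251 - 26 = 19225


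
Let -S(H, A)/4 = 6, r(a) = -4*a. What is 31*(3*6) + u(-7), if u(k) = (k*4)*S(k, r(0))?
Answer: 1230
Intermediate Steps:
S(H, A) = -24 (S(H, A) = -4*6 = -24)
u(k) = -96*k (u(k) = (k*4)*(-24) = (4*k)*(-24) = -96*k)
31*(3*6) + u(-7) = 31*(3*6) - 96*(-7) = 31*18 + 672 = 558 + 672 = 1230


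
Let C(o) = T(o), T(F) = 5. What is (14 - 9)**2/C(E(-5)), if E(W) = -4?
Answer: 5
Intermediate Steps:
C(o) = 5
(14 - 9)**2/C(E(-5)) = (14 - 9)**2/5 = 5**2*(1/5) = 25*(1/5) = 5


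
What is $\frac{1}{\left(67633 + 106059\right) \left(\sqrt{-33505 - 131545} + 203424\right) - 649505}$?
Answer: $- \frac{i}{- 35332471903 i + 868460 \sqrt{6602}} \approx 2.8302 \cdot 10^{-11} - 5.6525 \cdot 10^{-14} i$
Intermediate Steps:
$\frac{1}{\left(67633 + 106059\right) \left(\sqrt{-33505 - 131545} + 203424\right) - 649505} = \frac{1}{173692 \left(\sqrt{-165050} + 203424\right) - 649505} = \frac{1}{173692 \left(5 i \sqrt{6602} + 203424\right) - 649505} = \frac{1}{173692 \left(203424 + 5 i \sqrt{6602}\right) - 649505} = \frac{1}{\left(35333121408 + 868460 i \sqrt{6602}\right) - 649505} = \frac{1}{35332471903 + 868460 i \sqrt{6602}}$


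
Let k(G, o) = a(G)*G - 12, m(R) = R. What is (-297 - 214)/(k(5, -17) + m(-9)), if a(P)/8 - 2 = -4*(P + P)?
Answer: 511/1541 ≈ 0.33160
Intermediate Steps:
a(P) = 16 - 64*P (a(P) = 16 + 8*(-4*(P + P)) = 16 + 8*(-8*P) = 16 - 64*P)
k(G, o) = -12 + G*(16 - 64*G) (k(G, o) = (16 - 64*G)*G - 12 = G*(16 - 64*G) - 12 = -12 + G*(16 - 64*G))
(-297 - 214)/(k(5, -17) + m(-9)) = (-297 - 214)/((-12 - 64*5² + 16*5) - 9) = -511/((-12 - 64*25 + 80) - 9) = -511/((-12 - 1600 + 80) - 9) = -511/(-1532 - 9) = -511/(-1541) = -511*(-1/1541) = 511/1541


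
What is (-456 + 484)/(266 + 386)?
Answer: 7/163 ≈ 0.042945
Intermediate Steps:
(-456 + 484)/(266 + 386) = 28/652 = 28*(1/652) = 7/163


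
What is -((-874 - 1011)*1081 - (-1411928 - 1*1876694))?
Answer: -1250937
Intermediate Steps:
-((-874 - 1011)*1081 - (-1411928 - 1*1876694)) = -(-1885*1081 - (-1411928 - 1876694)) = -(-2037685 - 1*(-3288622)) = -(-2037685 + 3288622) = -1*1250937 = -1250937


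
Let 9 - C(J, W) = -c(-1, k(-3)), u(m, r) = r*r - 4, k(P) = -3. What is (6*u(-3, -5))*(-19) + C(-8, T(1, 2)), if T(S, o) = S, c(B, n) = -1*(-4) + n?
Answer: -2384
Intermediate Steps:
u(m, r) = -4 + r² (u(m, r) = r² - 4 = -4 + r²)
c(B, n) = 4 + n
C(J, W) = 10 (C(J, W) = 9 - (-1)*(4 - 3) = 9 - (-1) = 9 - 1*(-1) = 9 + 1 = 10)
(6*u(-3, -5))*(-19) + C(-8, T(1, 2)) = (6*(-4 + (-5)²))*(-19) + 10 = (6*(-4 + 25))*(-19) + 10 = (6*21)*(-19) + 10 = 126*(-19) + 10 = -2394 + 10 = -2384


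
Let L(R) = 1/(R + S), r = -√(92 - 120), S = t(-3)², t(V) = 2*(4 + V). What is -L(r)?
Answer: -1/11 - I*√7/22 ≈ -0.090909 - 0.12026*I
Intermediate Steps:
t(V) = 8 + 2*V
S = 4 (S = (8 + 2*(-3))² = (8 - 6)² = 2² = 4)
r = -2*I*√7 (r = -√(-28) = -2*I*√7 ≈ -5.2915*I)
L(R) = 1/(4 + R) (L(R) = 1/(R + 4) = 1/(4 + R))
-L(r) = -1/(4 - 2*I*√7)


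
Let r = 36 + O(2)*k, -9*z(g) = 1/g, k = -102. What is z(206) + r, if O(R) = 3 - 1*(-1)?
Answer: -689689/1854 ≈ -372.00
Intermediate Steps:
O(R) = 4 (O(R) = 3 + 1 = 4)
z(g) = -1/(9*g)
r = -372 (r = 36 + 4*(-102) = 36 - 408 = -372)
z(206) + r = -⅑/206 - 372 = -⅑*1/206 - 372 = -1/1854 - 372 = -689689/1854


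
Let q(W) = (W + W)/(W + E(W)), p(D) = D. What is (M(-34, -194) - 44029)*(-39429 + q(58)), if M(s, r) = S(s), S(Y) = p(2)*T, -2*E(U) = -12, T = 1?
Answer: 27773772545/16 ≈ 1.7359e+9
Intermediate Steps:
E(U) = 6 (E(U) = -½*(-12) = 6)
S(Y) = 2 (S(Y) = 2*1 = 2)
q(W) = 2*W/(6 + W) (q(W) = (W + W)/(W + 6) = (2*W)/(6 + W) = 2*W/(6 + W))
M(s, r) = 2
(M(-34, -194) - 44029)*(-39429 + q(58)) = (2 - 44029)*(-39429 + 2*58/(6 + 58)) = -44027*(-39429 + 2*58/64) = -44027*(-39429 + 2*58*(1/64)) = -44027*(-39429 + 29/16) = -44027*(-630835/16) = 27773772545/16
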